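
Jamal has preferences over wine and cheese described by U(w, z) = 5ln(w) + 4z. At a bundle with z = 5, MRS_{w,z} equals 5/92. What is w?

MU_w = 5/w, MU_z = 4.
MRS = 5/w ÷ 4.
MRS depends only on w: 1.25/w = 5/92 ⇒ w = 1.25/(5/92) = 23.

w = 23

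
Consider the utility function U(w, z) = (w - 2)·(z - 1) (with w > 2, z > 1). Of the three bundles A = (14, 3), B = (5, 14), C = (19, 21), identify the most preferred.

Bundle C

Evaluate utility at each bundle:
U(A) = 24.
U(B) = 39.
U(C) = 340.
Highest utility is C, so C ≻ B ≻ A.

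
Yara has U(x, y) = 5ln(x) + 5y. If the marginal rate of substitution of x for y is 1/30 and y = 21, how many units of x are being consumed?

MU_x = 5/x, MU_y = 5.
MRS = 5/x ÷ 5.
MRS depends only on x: 1/x = 1/30 ⇒ x = 1/(1/30) = 30.

x = 30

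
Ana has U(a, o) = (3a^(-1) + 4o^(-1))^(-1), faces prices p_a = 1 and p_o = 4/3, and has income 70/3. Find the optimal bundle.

a* = 10, o* = 10

For CES with ρ = -1, MRS = (3/4)·(o/a)^2.
Tangency: set MRS = p_a/p_o = 1/(4/3) = 0.75.
So (o/a)^2 = 1; taking the square root, o/a = 1, i.e. o = a.
Substitute into the budget 1·a + (4/3)·o = 70/3: (7/3)·a = 70/3, so a* = 10 and o* = 10.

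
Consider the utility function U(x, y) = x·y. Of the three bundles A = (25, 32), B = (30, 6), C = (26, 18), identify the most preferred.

Bundle A

Evaluate utility at each bundle:
U(A) = 800.
U(B) = 180.
U(C) = 468.
Highest utility is A, so A ≻ C ≻ B.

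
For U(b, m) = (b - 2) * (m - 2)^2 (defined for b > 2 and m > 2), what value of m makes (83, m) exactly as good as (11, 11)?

U(11, 11) = 729.
Set U(83, m) = 729 and solve.
With b = 83: (83 − 2) = 81, so (m − 2)^2 = 729/81 = 9.
Taking the square root (with m > 2): m − 2 = 3, so m = 5.
Check: U(83, 5) = 729.

m = 5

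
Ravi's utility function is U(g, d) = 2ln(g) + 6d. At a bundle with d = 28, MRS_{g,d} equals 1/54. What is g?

MU_g = 2/g, MU_d = 6.
MRS = 2/g ÷ 6.
MRS depends only on g: (1/3)/g = 1/54 ⇒ g = (1/3)/(1/54) = 18.

g = 18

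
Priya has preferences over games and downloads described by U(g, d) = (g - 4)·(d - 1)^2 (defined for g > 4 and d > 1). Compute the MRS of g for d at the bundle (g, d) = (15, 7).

MU_g = (d−1)^2, MU_d = 2·(g−4)·(d−1).
MRS = (1/2)·(d−1)/(g−4).
At (15, 7): MRS = 3/11.
That is, one extra unit of g is worth 3/11 units of d at the margin.

MRS = 3/11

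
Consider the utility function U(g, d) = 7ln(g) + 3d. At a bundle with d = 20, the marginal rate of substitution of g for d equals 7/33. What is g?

MU_g = 7/g, MU_d = 3.
MRS = 7/g ÷ 3.
MRS depends only on g: (7/3)/g = 7/33 ⇒ g = (7/3)/(7/33) = 11.

g = 11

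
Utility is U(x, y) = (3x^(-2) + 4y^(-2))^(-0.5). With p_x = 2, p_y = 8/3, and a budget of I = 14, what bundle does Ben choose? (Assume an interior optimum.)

x* = 3, y* = 3

For CES with ρ = -2, MRS = (3/4)·(y/x)^3.
Tangency: set MRS = p_x/p_y = 2/(8/3) = 0.75.
So (y/x)^3 = 1; taking the cube root, y/x = 1, i.e. y = x.
Substitute into the budget 2·x + (8/3)·y = 14: (14/3)·x = 14, so x* = 3 and y* = 3.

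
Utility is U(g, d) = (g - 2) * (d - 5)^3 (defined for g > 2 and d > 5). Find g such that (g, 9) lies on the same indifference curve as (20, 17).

g = 488

U(20, 17) = 31104.
Set U(g, 9) = 31104 and solve.
With d = 9: (9 − 5)^3 = 64, so (g − 2) = 31104/64 = 486.
So g = 2 + 486 = 488.
Check: U(488, 9) = 31104.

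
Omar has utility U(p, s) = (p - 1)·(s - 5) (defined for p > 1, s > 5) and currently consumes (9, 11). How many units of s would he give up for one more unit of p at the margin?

MU_p = (s−5), MU_s = (p−1).
MRS = (s−5)/(p−1).
At (9, 11): MRS = 0.75.
So at (9, 11) the consumer would give up 0.75 units of s for one more unit of p.

MRS = 0.75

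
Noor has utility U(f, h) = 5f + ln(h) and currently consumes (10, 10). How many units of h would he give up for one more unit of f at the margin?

MRS = 50

MU_f = 5, MU_h = 1/h.
MRS = 5 ÷ (1/h).
At (10, 10): MRS = 50.
The indifference curve has slope −50 at this bundle.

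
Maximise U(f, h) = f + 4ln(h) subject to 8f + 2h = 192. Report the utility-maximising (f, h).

f* = 20, h* = 16

MU_f = 1, MU_h = 4/h.
MRS = 1 ÷ (4/h).
Tangency: set MRS = p_f/p_h = 8/2 = 4.
MRS depends only on h: 0.25·h = 4 ⇒ h* = 4/0.25 = 16.
From the budget, 8·f = 192 − 2·16 = 160, so f* = 20.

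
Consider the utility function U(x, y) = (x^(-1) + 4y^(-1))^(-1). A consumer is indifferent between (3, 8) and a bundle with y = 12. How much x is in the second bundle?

U depends on (x, y) only through S = x^(-1) + 4y^(-1), so equal utility means equal S. At (3, 8): S = 5/6.
With y = 12: 4·12^(-1) = 1/3, so x^(-1) = 5/6 − 1/3 = 0.5.
Hence x = 1/0.5 = 2.
Check: U(2, 12) = 1.2.

x = 2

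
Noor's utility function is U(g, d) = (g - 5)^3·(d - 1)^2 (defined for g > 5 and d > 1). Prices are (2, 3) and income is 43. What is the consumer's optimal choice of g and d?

MU_g = 3·(g−5)^2·(d−1)^2, MU_d = 2·(g−5)^3·(d−1).
MRS = (3/2)·(d−1)/(g−5).
Tangency: set MRS = p_g/p_d = 2/3.
So (3/2)·(d − 1)/(g − 5) = 2/3, i.e. (d − 1) = (4/9)·(g − 5).
Rewrite the budget in excess-of-subsistence terms: 2·(g − 5) + 3·(d − 1) = 43 − 2·5 − 3·1 = 30.
Substituting, (10/3)·(g − 5) = 30, so g − 5 = 9 and g* = 14.
Then d − 1 = (4/9)·9 = 4, so d* = 5.

g* = 14, d* = 5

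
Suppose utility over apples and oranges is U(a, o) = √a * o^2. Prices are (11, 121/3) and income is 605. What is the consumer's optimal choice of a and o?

a* = 11, o* = 12

MU_a = 0.5·a^(-0.5)·o^2 and MU_o = 2·√a·o.
MRS = MU_a/MU_o = (0.25)·o/a.
Tangency: set MRS = p_a/p_o = 11/(121/3) = 3/11.
So (0.25)·o/a = 3/11, i.e. o = (12/11)·a.
Substitute into the budget 11·a + (121/3)·o = 605: 55·a = 605, so a* = 11.
Then o* = (12/11)·11 = 12.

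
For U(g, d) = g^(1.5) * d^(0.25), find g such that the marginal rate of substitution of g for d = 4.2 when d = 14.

g = 20

MU_g = 1.5·√g·d^(0.25) and MU_d = 0.25·g^(1.5)·d^(-0.75).
MRS = MU_g/MU_d = (6)·d/g.
Substitute d = 14: MRS = 84/g. Setting 84/g = 4.2 gives g = 84/4.2 = 20.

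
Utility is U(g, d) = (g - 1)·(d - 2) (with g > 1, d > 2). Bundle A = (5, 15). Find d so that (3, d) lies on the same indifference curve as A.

d = 28

U(5, 15) = 52.
Set U(3, d) = 52 and solve.
With g = 3: (3 − 1) = 2, so (d − 2) = 52/2 = 26.
So d = 2 + 26 = 28.
Check: U(3, 28) = 52.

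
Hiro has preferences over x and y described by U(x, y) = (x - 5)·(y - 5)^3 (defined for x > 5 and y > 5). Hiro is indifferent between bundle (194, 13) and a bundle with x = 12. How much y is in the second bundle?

y = 29

U(194, 13) = 96768.
Set U(12, y) = 96768 and solve.
With x = 12: (12 − 5) = 7, so (y − 5)^3 = 96768/7 = 13824.
Taking the cube root (with y > 5): y − 5 = 24, so y = 29.
Check: U(12, 29) = 96768.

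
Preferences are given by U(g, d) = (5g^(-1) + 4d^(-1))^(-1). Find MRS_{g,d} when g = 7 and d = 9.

MRS = 405/196

For CES with ρ = -1, MRS = (5/4)·(d/g)^2.
At (7, 9): MRS = 405/196.
So at (7, 9) the consumer would give up 405/196 units of d for one more unit of g.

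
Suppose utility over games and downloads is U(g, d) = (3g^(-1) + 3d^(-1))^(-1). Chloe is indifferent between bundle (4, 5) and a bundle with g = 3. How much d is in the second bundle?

d = 60/7

U depends on (g, d) only through S = 3g^(-1) + 3d^(-1), so equal utility means equal S. At (4, 5): S = 1.35.
With g = 3: 3·3^(-1) = 1, so 3d^(-1) = 1.35 − 1 = 0.35, i.e. d^(-1) = 7/60.
Hence d = 1/(7/60) = 60/7.
Check: U(3, 60/7) = 0.7407.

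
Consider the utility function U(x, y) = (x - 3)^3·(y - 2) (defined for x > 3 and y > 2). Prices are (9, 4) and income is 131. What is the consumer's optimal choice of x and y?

x* = 11, y* = 8

MU_x = 3·(x−3)^2·(y−2), MU_y = (x−3)^3.
MRS = (3/1)·(y−2)/(x−3).
Tangency: set MRS = p_x/p_y = 9/4 = 2.25.
So (3/1)·(y − 2)/(x − 3) = 2.25, i.e. (y − 2) = 0.75·(x − 3).
Rewrite the budget in excess-of-subsistence terms: 9·(x − 3) + 4·(y − 2) = 131 − 9·3 − 4·2 = 96.
Substituting, 12·(x − 3) = 96, so x − 3 = 8 and x* = 11.
Then y − 2 = 0.75·8 = 6, so y* = 8.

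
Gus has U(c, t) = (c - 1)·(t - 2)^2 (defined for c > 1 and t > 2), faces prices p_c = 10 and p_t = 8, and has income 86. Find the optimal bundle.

c* = 3, t* = 7

MU_c = (t−2)^2, MU_t = 2·(c−1)·(t−2).
MRS = (1/2)·(t−2)/(c−1).
Tangency: set MRS = p_c/p_t = 10/8 = 1.25.
So (1/2)·(t − 2)/(c − 1) = 1.25, i.e. (t − 2) = 2.5·(c − 1).
Rewrite the budget in excess-of-subsistence terms: 10·(c − 1) + 8·(t − 2) = 86 − 10·1 − 8·2 = 60.
Substituting, 30·(c − 1) = 60, so c − 1 = 2 and c* = 3.
Then t − 2 = 2.5·2 = 5, so t* = 7.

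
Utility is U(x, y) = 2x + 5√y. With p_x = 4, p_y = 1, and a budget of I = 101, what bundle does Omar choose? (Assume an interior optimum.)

x* = 19, y* = 25

MU_x = 2, MU_y = 5/(2√y).
MRS = 2 ÷ (5/(2√y)).
Tangency: set MRS = p_x/p_y = 4/1 = 4.
MRS depends only on y: 0.8·√y = 4 ⇒ √y = 4/0.8 = 5 ⇒ y* = 25.
From the budget, 4·x = 101 − 1·25 = 76, so x* = 19.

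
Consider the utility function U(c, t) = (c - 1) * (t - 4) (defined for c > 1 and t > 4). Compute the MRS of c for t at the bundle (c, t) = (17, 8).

MRS = 0.25

MU_c = (t−4), MU_t = (c−1).
MRS = (t−4)/(c−1).
At (17, 8): MRS = 0.25.
The indifference curve has slope −0.25 at this bundle.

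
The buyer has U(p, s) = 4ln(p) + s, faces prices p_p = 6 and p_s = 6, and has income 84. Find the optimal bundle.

p* = 4, s* = 10

MU_p = 4/p, MU_s = 1.
MRS = 4/p ÷ 1.
Tangency: set MRS = p_p/p_s = 6/6 = 1.
MRS depends only on p: 4/p = 1 ⇒ p* = 4/1 = 4.
From the budget, 6·s = 84 − 6·4 = 60, so s* = 10.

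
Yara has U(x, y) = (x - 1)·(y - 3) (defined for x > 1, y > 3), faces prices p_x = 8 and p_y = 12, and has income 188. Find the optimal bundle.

x* = 10, y* = 9

MU_x = (y−3), MU_y = (x−1).
MRS = (y−3)/(x−1).
Tangency: set MRS = p_x/p_y = 8/12 = 2/3.
So (y − 3)/(x − 1) = 2/3, i.e. (y − 3) = (2/3)·(x − 1).
Rewrite the budget in excess-of-subsistence terms: 8·(x − 1) + 12·(y − 3) = 188 − 8·1 − 12·3 = 144.
Substituting, 16·(x − 1) = 144, so x − 1 = 9 and x* = 10.
Then y − 3 = (2/3)·9 = 6, so y* = 9.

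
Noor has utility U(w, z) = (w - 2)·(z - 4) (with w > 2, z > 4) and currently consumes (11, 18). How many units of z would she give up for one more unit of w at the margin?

MRS = 14/9

MU_w = (z−4), MU_z = (w−2).
MRS = (z−4)/(w−2).
At (11, 18): MRS = 14/9.
So at (11, 18) the consumer would give up 14/9 units of z for one more unit of w.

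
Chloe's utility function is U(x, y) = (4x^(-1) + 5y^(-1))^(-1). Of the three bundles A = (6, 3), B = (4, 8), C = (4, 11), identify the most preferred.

Evaluate utility at each bundle:
U(A) = 0.429.
U(B) = 0.615.
U(C) = 0.688.
Highest utility is C, so C ≻ B ≻ A.

Bundle C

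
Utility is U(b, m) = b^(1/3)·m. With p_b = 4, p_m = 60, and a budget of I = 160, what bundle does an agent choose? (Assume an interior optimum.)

MU_b = 1/3·b^(-2/3)·m and MU_m = b^(1/3).
MRS = MU_b/MU_m = (1/3)·m/b.
Tangency: set MRS = p_b/p_m = 4/60 = 1/15.
So (1/3)·m/b = 1/15, i.e. m = 0.2·b.
Substitute into the budget 4·b + 60·m = 160: 16·b = 160, so b* = 10.
Then m* = 0.2·10 = 2.

b* = 10, m* = 2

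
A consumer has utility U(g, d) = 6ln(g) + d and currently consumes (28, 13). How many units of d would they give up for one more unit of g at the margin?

MU_g = 6/g, MU_d = 1.
MRS = 6/g ÷ 1.
At (28, 13): MRS = 3/14.
The indifference curve has slope −3/14 at this bundle.

MRS = 3/14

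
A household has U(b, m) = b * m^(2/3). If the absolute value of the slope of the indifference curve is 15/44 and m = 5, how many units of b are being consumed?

b = 22

MU_b = m^(2/3) and MU_m = 2/3·b·m^(-1/3).
MRS = MU_b/MU_m = (1.5)·m/b.
Substitute m = 5: MRS = 7.5/b. Setting 7.5/b = 15/44 gives b = 7.5/(15/44) = 22.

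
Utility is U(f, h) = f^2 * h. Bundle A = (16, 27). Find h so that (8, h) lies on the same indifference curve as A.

U(16, 27) = 6912.
Set U(8, h) = 6912 and solve.
With f = 8: 8^2 = 64, so h = 6912/64 = 108.
Check: U(8, 108) = 6912.

h = 108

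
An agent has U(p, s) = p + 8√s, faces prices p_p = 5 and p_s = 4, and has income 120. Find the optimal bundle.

MU_p = 1, MU_s = 8/(2√s).
MRS = 1 ÷ (8/(2√s)).
Tangency: set MRS = p_p/p_s = 5/4 = 1.25.
MRS depends only on s: 0.25·√s = 1.25 ⇒ √s = 1.25/0.25 = 5 ⇒ s* = 25.
From the budget, 5·p = 120 − 4·25 = 20, so p* = 4.

p* = 4, s* = 25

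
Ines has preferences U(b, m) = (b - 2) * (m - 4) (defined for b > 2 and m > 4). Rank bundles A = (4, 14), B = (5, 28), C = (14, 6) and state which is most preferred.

Bundle B

Evaluate utility at each bundle:
U(A) = 20.
U(B) = 72.
U(C) = 24.
Highest utility is B, so B ≻ C ≻ A.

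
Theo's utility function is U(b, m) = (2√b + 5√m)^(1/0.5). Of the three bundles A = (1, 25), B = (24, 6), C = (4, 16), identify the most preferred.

Evaluate utility at each bundle:
U(A) = 729.000.
U(B) = 486.000.
U(C) = 576.000.
Highest utility is A, so A ≻ C ≻ B.

Bundle A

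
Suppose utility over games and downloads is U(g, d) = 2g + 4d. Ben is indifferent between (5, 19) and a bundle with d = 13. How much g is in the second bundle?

g = 17

U(5, 19) = 86.
Set U(g, 13) = 86 and solve.
2g + 4·13 = 86 ⇒ 2g = 34 ⇒ g = 17.
Check: U(17, 13) = 86.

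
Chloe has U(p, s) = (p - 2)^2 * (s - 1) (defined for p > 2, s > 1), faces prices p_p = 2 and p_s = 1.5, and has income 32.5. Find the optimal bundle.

MU_p = 2·(p−2)·(s−1), MU_s = (p−2)^2.
MRS = (2/1)·(s−1)/(p−2).
Tangency: set MRS = p_p/p_s = 2/1.5 = 4/3.
So (2/1)·(s − 1)/(p − 2) = 4/3, i.e. (s − 1) = (2/3)·(p − 2).
Rewrite the budget in excess-of-subsistence terms: 2·(p − 2) + 1.5·(s − 1) = 32.5 − 2·2 − 1.5·1 = 27.
Substituting, 3·(p − 2) = 27, so p − 2 = 9 and p* = 11.
Then s − 1 = (2/3)·9 = 6, so s* = 7.

p* = 11, s* = 7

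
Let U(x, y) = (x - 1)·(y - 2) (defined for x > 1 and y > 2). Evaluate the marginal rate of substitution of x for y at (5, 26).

MU_x = (y−2), MU_y = (x−1).
MRS = (y−2)/(x−1).
At (5, 26): MRS = 6.
The indifference curve has slope −6 at this bundle.

MRS = 6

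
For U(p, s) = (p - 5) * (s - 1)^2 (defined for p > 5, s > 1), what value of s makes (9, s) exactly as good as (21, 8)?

U(21, 8) = 784.
Set U(9, s) = 784 and solve.
With p = 9: (9 − 5) = 4, so (s − 1)^2 = 784/4 = 196.
Taking the square root (with s > 1): s − 1 = 14, so s = 15.
Check: U(9, 15) = 784.

s = 15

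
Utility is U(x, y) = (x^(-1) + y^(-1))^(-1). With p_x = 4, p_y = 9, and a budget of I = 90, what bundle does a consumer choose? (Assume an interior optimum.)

x* = 9, y* = 6

For CES with ρ = -1, MRS = (y/x)^2.
Tangency: set MRS = p_x/p_y = 4/9.
So (y/x)^2 = 4/9; taking the square root, y/x = 2/3, i.e. y = (2/3)·x.
Substitute into the budget 4·x + 9·y = 90: 10·x = 90, so x* = 9 and y* = (2/3)·9 = 6.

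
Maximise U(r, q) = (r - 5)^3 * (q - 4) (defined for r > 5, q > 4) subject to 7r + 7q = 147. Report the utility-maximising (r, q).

r* = 14, q* = 7

MU_r = 3·(r−5)^2·(q−4), MU_q = (r−5)^3.
MRS = (3/1)·(q−4)/(r−5).
Tangency: set MRS = p_r/p_q = 7/7 = 1.
So (3/1)·(q − 4)/(r − 5) = 1, i.e. (q − 4) = (1/3)·(r − 5).
Rewrite the budget in excess-of-subsistence terms: 7·(r − 5) + 7·(q − 4) = 147 − 7·5 − 7·4 = 84.
Substituting, (28/3)·(r − 5) = 84, so r − 5 = 9 and r* = 14.
Then q − 4 = (1/3)·9 = 3, so q* = 7.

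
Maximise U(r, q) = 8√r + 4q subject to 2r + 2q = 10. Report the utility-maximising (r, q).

MU_r = 8/(2√r), MU_q = 4.
MRS = 8/(2√r) ÷ 4.
Tangency: set MRS = p_r/p_q = 2/2 = 1.
MRS depends only on r: 1/√r = 1 ⇒ √r = 1/1 = 1 ⇒ r* = 1.
From the budget, 2·q = 10 − 2·1 = 8, so q* = 4.

r* = 1, q* = 4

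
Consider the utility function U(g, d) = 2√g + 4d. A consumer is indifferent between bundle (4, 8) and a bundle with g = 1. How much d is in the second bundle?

d = 8.5

U(4, 8) = 36.
Set U(1, d) = 36 and solve.
With g = 1: √1 = 1, so 4d = 36 − 2·1 = 34 and d = 8.5.
Check: U(1, 8.5) = 36.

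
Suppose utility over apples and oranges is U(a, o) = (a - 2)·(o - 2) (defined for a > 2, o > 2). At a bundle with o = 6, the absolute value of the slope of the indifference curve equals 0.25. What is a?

MU_a = (o−2), MU_o = (a−2).
MRS = (o−2)/(a−2).
Substitute o = 6: MRS = 4/(a − 2). Setting this equal to 0.25 gives a − 2 = 4/0.25 = 16, so a = 18.

a = 18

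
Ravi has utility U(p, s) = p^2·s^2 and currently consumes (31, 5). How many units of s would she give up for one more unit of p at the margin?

MU_p = 2·p·s^2 and MU_s = 2·p^2·s.
MRS = MU_p/MU_s = s/p.
At (31, 5): MRS = 5/31.
The indifference curve has slope −5/31 at this bundle.

MRS = 5/31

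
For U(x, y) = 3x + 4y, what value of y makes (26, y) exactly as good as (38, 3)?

U(38, 3) = 126.
Set U(26, y) = 126 and solve.
3·26 + 4y = 126 ⇒ 4y = 48 ⇒ y = 12.
Check: U(26, 12) = 126.

y = 12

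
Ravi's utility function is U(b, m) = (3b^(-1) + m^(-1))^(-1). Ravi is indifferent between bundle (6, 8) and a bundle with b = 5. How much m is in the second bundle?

U depends on (b, m) only through S = 3b^(-1) + m^(-1), so equal utility means equal S. At (6, 8): S = 0.625.
With b = 5: 3·5^(-1) = 0.6, so m^(-1) = 0.625 − 0.6 = 1/40.
Hence m = 1/(1/40) = 40.
Check: U(5, 40) = 1.6.

m = 40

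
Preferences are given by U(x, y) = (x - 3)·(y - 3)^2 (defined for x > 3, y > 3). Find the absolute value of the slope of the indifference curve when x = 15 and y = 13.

MU_x = (y−3)^2, MU_y = 2·(x−3)·(y−3).
MRS = (1/2)·(y−3)/(x−3).
At (15, 13): MRS = 5/12.
The indifference curve has slope −5/12 at this bundle.

MRS = 5/12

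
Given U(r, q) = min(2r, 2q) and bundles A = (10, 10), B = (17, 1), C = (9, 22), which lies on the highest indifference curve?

Bundle A

Evaluate utility at each bundle:
U(A) = 20.
U(B) = 2.
U(C) = 18.
Highest utility is A, so A ≻ C ≻ B.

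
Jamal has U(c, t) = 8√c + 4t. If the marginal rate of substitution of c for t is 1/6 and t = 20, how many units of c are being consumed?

c = 36

MU_c = 8/(2√c), MU_t = 4.
MRS = 8/(2√c) ÷ 4.
MRS depends only on c: 1/√c = 1/6 ⇒ √c = 1/(1/6) = 6 ⇒ c = 36.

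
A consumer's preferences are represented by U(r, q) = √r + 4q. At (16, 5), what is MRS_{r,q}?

MRS = 1/32

MU_r = 1/(2√r), MU_q = 4.
MRS = 1/(2√r) ÷ 4.
At (16, 5): MRS = 1/32.
That is, one extra unit of r is worth 1/32 units of q at the margin.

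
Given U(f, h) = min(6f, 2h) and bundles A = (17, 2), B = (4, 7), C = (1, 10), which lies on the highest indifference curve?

Bundle B

Evaluate utility at each bundle:
U(A) = 4.
U(B) = 14.
U(C) = 6.
Highest utility is B, so B ≻ C ≻ A.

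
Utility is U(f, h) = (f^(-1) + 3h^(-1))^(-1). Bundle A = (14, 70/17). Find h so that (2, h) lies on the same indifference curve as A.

U depends on (f, h) only through S = f^(-1) + 3h^(-1), so equal utility means equal S. At (14, 70/17): S = 0.8.
With f = 2: 2^(-1) = 0.5, so 3h^(-1) = 0.8 − 0.5 = 0.3, i.e. h^(-1) = 0.1.
Hence h = 1/0.1 = 10.
Check: U(2, 10) = 1.25.

h = 10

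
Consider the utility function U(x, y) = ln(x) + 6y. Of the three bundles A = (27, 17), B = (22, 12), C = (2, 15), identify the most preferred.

Bundle A

Evaluate utility at each bundle:
U(A) = 105.296.
U(B) = 75.091.
U(C) = 90.693.
Highest utility is A, so A ≻ C ≻ B.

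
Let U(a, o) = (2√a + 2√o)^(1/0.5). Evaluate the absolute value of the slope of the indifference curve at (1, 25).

For CES with ρ = 0.5, MRS = √(o/a).
At (1, 25): MRS = 5.
That is, one extra unit of a is worth 5 units of o at the margin.

MRS = 5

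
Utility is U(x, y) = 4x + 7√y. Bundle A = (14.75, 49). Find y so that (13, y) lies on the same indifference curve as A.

y = 64

U(14.75, 49) = 108.
Set U(13, y) = 108 and solve.
With x = 13: 7√y = 108 − 4·13 = 56, so √y = 8 and y = 64.
Check: U(13, 64) = 108.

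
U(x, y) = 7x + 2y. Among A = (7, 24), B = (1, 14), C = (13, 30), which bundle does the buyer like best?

Bundle C

Evaluate utility at each bundle:
U(A) = 97.
U(B) = 35.
U(C) = 151.
Highest utility is C, so C ≻ A ≻ B.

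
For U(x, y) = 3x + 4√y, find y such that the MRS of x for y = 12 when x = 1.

MU_x = 3, MU_y = 4/(2√y).
MRS = 3 ÷ (4/(2√y)).
MRS depends only on y: 1.5·√y = 12 ⇒ √y = 12/1.5 = 8 ⇒ y = 64.

y = 64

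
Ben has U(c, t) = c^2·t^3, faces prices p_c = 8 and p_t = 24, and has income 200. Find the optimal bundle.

MU_c = 2·c·t^3 and MU_t = 3·c^2·t^2.
MRS = MU_c/MU_t = (2/3)·t/c.
Tangency: set MRS = p_c/p_t = 8/24 = 1/3.
So (2/3)·t/c = 1/3, i.e. t = 0.5·c.
Substitute into the budget 8·c + 24·t = 200: 20·c = 200, so c* = 10.
Then t* = 0.5·10 = 5.

c* = 10, t* = 5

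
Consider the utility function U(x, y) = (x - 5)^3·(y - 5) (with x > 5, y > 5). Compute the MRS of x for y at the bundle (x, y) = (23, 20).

MU_x = 3·(x−5)^2·(y−5), MU_y = (x−5)^3.
MRS = (3/1)·(y−5)/(x−5).
At (23, 20): MRS = 2.5.
The indifference curve has slope −2.5 at this bundle.

MRS = 2.5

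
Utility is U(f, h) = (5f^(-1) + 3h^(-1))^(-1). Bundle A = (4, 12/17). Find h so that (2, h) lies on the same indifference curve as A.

h = 1

U depends on (f, h) only through S = 5f^(-1) + 3h^(-1), so equal utility means equal S. At (4, 12/17): S = 5.5.
With f = 2: 5·2^(-1) = 2.5, so 3h^(-1) = 5.5 − 2.5 = 3, i.e. h^(-1) = 1.
Hence h = 1/1 = 1.
Check: U(2, 1) = 0.1818.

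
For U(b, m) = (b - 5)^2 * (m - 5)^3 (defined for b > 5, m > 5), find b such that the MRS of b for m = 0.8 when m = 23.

MU_b = 2·(b−5)·(m−5)^3, MU_m = 3·(b−5)^2·(m−5)^2.
MRS = (2/3)·(m−5)/(b−5).
Substitute m = 23: MRS = 12/(b − 5). Setting this equal to 0.8 gives b − 5 = 12/0.8 = 15, so b = 20.

b = 20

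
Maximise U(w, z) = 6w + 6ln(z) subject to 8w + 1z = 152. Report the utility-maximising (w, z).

MU_w = 6, MU_z = 6/z.
MRS = 6 ÷ (6/z).
Tangency: set MRS = p_w/p_z = 8/1 = 8.
MRS depends only on z: z = 8 ⇒ z* = 8.
From the budget, 8·w = 152 − 1·8 = 144, so w* = 18.

w* = 18, z* = 8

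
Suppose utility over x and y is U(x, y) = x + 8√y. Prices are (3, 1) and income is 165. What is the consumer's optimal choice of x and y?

x* = 7, y* = 144

MU_x = 1, MU_y = 8/(2√y).
MRS = 1 ÷ (8/(2√y)).
Tangency: set MRS = p_x/p_y = 3/1 = 3.
MRS depends only on y: 0.25·√y = 3 ⇒ √y = 3/0.25 = 12 ⇒ y* = 144.
From the budget, 3·x = 165 − 1·144 = 21, so x* = 7.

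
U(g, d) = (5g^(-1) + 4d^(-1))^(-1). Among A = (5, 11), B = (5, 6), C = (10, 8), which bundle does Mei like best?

Evaluate utility at each bundle:
U(A) = 0.733.
U(B) = 0.600.
U(C) = 1.000.
Highest utility is C, so C ≻ A ≻ B.

Bundle C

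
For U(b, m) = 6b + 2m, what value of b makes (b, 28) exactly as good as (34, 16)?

b = 30

U(34, 16) = 236.
Set U(b, 28) = 236 and solve.
6b + 2·28 = 236 ⇒ 6b = 180 ⇒ b = 30.
Check: U(30, 28) = 236.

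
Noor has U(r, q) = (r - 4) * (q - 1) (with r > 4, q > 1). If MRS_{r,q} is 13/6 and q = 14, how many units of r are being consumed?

MU_r = (q−1), MU_q = (r−4).
MRS = (q−1)/(r−4).
Substitute q = 14: MRS = 13/(r − 4). Setting this equal to 13/6 gives r − 4 = 13/(13/6) = 6, so r = 10.

r = 10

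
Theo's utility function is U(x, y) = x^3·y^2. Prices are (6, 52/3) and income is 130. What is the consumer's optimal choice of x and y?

x* = 13, y* = 3

MU_x = 3·x^2·y^2 and MU_y = 2·x^3·y.
MRS = MU_x/MU_y = (3/2)·y/x.
Tangency: set MRS = p_x/p_y = 6/(52/3) = 9/26.
So (3/2)·y/x = 9/26, i.e. y = (3/13)·x.
Substitute into the budget 6·x + (52/3)·y = 130: 10·x = 130, so x* = 13.
Then y* = (3/13)·13 = 3.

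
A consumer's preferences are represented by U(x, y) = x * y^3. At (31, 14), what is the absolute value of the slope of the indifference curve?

MRS = 14/93

MU_x = y^3 and MU_y = 3·x·y^2.
MRS = MU_x/MU_y = (1/3)·y/x.
At (31, 14): MRS = 14/93.
The indifference curve has slope −14/93 at this bundle.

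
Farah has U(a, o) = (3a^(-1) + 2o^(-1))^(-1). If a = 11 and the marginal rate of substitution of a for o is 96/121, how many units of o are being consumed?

For CES with ρ = -1, MRS = (3/2)·(o/a)^2.
Setting (3/2)·(o/11)^2 = 96/121 gives (o/11)^2 = 64/121, so o/11 = 8/11 and o = 8.

o = 8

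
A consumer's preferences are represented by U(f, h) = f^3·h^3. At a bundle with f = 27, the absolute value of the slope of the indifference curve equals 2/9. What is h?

h = 6

MU_f = 3·f^2·h^3 and MU_h = 3·f^3·h^2.
MRS = MU_f/MU_h = h/f.
Substitute f = 27: MRS = h/27. Setting h/27 = 2/9 gives h = (2/9)·27 = 6.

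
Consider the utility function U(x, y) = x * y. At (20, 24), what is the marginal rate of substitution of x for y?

MRS = 1.2

MU_x = y and MU_y = x.
MRS = MU_x/MU_y = y/x.
At (20, 24): MRS = 1.2.
That is, one extra unit of x is worth 1.2 units of y at the margin.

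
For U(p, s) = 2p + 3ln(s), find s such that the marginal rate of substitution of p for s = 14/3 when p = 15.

s = 7

MU_p = 2, MU_s = 3/s.
MRS = 2 ÷ (3/s).
MRS depends only on s: (2/3)·s = 14/3 ⇒ s = (14/3)/(2/3) = 7.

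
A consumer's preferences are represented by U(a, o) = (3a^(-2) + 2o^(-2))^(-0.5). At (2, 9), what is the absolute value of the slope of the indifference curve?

For CES with ρ = -2, MRS = (3/2)·(o/a)^3.
At (2, 9): MRS = 2187/16.
The indifference curve has slope −2187/16 at this bundle.

MRS = 2187/16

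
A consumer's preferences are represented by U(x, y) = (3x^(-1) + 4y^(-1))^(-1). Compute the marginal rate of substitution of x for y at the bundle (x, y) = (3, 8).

For CES with ρ = -1, MRS = (3/4)·(y/x)^2.
At (3, 8): MRS = 16/3.
The indifference curve has slope −16/3 at this bundle.

MRS = 16/3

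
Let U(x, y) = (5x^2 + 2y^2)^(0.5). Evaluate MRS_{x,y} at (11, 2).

For CES with ρ = 2, MRS = (5/2)·(y/x)^(-1).
At (11, 2): MRS = 13.75.
The indifference curve has slope −13.75 at this bundle.

MRS = 13.75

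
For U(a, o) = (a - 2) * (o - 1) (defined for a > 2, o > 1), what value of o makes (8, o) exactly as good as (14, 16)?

o = 31

U(14, 16) = 180.
Set U(8, o) = 180 and solve.
With a = 8: (8 − 2) = 6, so (o − 1) = 180/6 = 30.
So o = 1 + 30 = 31.
Check: U(8, 31) = 180.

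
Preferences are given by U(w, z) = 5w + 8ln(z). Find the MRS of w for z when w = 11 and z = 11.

MRS = 6.875

MU_w = 5, MU_z = 8/z.
MRS = 5 ÷ (8/z).
At (11, 11): MRS = 6.875.
The indifference curve has slope −6.875 at this bundle.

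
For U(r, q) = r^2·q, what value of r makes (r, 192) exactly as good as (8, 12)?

r = 2

U(8, 12) = 768.
Set U(r, 192) = 768 and solve.
With q = 192: r^2 = 768/192 = 4; taking the square root, r = 2.
Check: U(2, 192) = 768.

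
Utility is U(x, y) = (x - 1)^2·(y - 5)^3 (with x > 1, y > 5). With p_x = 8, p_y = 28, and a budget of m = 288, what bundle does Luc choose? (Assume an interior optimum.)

x* = 8, y* = 8

MU_x = 2·(x−1)·(y−5)^3, MU_y = 3·(x−1)^2·(y−5)^2.
MRS = (2/3)·(y−5)/(x−1).
Tangency: set MRS = p_x/p_y = 8/28 = 2/7.
So (2/3)·(y − 5)/(x − 1) = 2/7, i.e. (y − 5) = (3/7)·(x − 1).
Rewrite the budget in excess-of-subsistence terms: 8·(x − 1) + 28·(y − 5) = 288 − 8·1 − 28·5 = 140.
Substituting, 20·(x − 1) = 140, so x − 1 = 7 and x* = 8.
Then y − 5 = (3/7)·7 = 3, so y* = 8.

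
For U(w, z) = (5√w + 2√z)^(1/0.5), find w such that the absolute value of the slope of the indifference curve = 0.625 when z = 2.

w = 32

For CES with ρ = 0.5, MRS = (5/2)·√(z/w).
Setting (5/2)·√(2/w) = 0.625 gives √(2/w) = 0.25, so 2/w = 1/16 and w = 32.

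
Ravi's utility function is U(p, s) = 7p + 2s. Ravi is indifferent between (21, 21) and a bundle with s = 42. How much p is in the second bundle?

p = 15

U(21, 21) = 189.
Set U(p, 42) = 189 and solve.
7p + 2·42 = 189 ⇒ 7p = 105 ⇒ p = 15.
Check: U(15, 42) = 189.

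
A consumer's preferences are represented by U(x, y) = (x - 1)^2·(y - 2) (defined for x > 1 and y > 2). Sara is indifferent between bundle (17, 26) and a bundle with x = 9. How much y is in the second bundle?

U(17, 26) = 6144.
Set U(9, y) = 6144 and solve.
With x = 9: (9 − 1)^2 = 64, so (y − 2) = 6144/64 = 96.
So y = 2 + 96 = 98.
Check: U(9, 98) = 6144.

y = 98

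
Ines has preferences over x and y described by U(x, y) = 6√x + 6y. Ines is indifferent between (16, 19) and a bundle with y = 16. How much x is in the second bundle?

U(16, 19) = 138.
Set U(x, 16) = 138 and solve.
With y = 16: 6√x = 138 − 6·16 = 42, so √x = 7 and x = 49.
Check: U(49, 16) = 138.

x = 49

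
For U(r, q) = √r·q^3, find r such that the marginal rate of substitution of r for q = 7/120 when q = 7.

MU_r = 0.5·r^(-0.5)·q^3 and MU_q = 3·√r·q^2.
MRS = MU_r/MU_q = (1/6)·q/r.
Substitute q = 7: MRS = (7/6)/r. Setting (7/6)/r = 7/120 gives r = (7/6)/(7/120) = 20.

r = 20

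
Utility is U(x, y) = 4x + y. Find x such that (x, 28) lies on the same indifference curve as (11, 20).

x = 9

U(11, 20) = 64.
Set U(x, 28) = 64 and solve.
4x + 28 = 64 ⇒ 4x = 36 ⇒ x = 9.
Check: U(9, 28) = 64.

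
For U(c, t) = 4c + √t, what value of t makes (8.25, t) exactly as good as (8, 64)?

U(8, 64) = 40.
Set U(8.25, t) = 40 and solve.
With c = 8.25: √t = 40 − 4·8.25 = 7, so √t = 7 and t = 49.
Check: U(8.25, 49) = 40.

t = 49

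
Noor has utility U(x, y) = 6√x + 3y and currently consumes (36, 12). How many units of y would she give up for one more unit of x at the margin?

MU_x = 6/(2√x), MU_y = 3.
MRS = 6/(2√x) ÷ 3.
At (36, 12): MRS = 1/6.
So at (36, 12) the consumer would give up 1/6 units of y for one more unit of x.

MRS = 1/6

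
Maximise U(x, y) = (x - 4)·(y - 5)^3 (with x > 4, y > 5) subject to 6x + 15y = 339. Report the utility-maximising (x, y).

MU_x = (y−5)^3, MU_y = 3·(x−4)·(y−5)^2.
MRS = (1/3)·(y−5)/(x−4).
Tangency: set MRS = p_x/p_y = 6/15 = 0.4.
So (1/3)·(y − 5)/(x − 4) = 0.4, i.e. (y − 5) = 1.2·(x − 4).
Rewrite the budget in excess-of-subsistence terms: 6·(x − 4) + 15·(y − 5) = 339 − 6·4 − 15·5 = 240.
Substituting, 24·(x − 4) = 240, so x − 4 = 10 and x* = 14.
Then y − 5 = 1.2·10 = 12, so y* = 17.

x* = 14, y* = 17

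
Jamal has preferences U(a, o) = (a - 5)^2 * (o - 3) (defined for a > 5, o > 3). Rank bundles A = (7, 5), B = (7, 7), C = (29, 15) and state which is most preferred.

Evaluate utility at each bundle:
U(A) = 8.
U(B) = 16.
U(C) = 6912.
Highest utility is C, so C ≻ B ≻ A.

Bundle C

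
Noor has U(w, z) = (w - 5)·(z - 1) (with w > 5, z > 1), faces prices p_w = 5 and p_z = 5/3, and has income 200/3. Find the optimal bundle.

MU_w = (z−1), MU_z = (w−5).
MRS = (z−1)/(w−5).
Tangency: set MRS = p_w/p_z = 5/(5/3) = 3.
So (z − 1)/(w − 5) = 3, i.e. (z − 1) = 3·(w − 5).
Rewrite the budget in excess-of-subsistence terms: 5·(w − 5) + (5/3)·(z − 1) = 200/3 − 5·5 − (5/3)·1 = 40.
Substituting, 10·(w − 5) = 40, so w − 5 = 4 and w* = 9.
Then z − 1 = 3·4 = 12, so z* = 13.

w* = 9, z* = 13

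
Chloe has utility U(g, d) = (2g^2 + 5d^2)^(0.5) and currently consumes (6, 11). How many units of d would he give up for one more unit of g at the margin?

MRS = 12/55

For CES with ρ = 2, MRS = (2/5)·(d/g)^(-1).
At (6, 11): MRS = 12/55.
So at (6, 11) the consumer would give up 12/55 units of d for one more unit of g.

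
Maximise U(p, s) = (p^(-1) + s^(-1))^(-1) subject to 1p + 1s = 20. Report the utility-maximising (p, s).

p* = 10, s* = 10

For CES with ρ = -1, MRS = (s/p)^2.
Tangency: set MRS = p_p/p_s = 1/1 = 1.
So (s/p)^2 = 1; taking the square root, s/p = 1, i.e. s = p.
Substitute into the budget 1·p + 1·s = 20: 2·p = 20, so p* = 10 and s* = 10.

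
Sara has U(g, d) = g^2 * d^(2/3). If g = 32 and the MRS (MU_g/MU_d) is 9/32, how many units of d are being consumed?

MU_g = 2·g·d^(2/3) and MU_d = 2/3·g^2·d^(-1/3).
MRS = MU_g/MU_d = (3)·d/g.
Substitute g = 32: MRS = d/(32/3). Setting d/(32/3) = 9/32 gives d = (9/32)·(32/3) = 3.

d = 3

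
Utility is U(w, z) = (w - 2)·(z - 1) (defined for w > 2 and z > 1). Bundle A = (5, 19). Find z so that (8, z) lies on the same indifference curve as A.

U(5, 19) = 54.
Set U(8, z) = 54 and solve.
With w = 8: (8 − 2) = 6, so (z − 1) = 54/6 = 9.
So z = 1 + 9 = 10.
Check: U(8, 10) = 54.

z = 10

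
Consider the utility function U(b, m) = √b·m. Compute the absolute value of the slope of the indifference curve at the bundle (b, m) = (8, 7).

MU_b = 0.5·b^(-0.5)·m and MU_m = √b.
MRS = MU_b/MU_m = (0.5)·m/b.
At (8, 7): MRS = 7/16.
So at (8, 7) the consumer would give up 7/16 units of m for one more unit of b.

MRS = 7/16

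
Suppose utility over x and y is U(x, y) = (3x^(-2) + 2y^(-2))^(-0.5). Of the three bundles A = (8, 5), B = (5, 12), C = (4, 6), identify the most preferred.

Evaluate utility at each bundle:
U(A) = 2.807.
U(B) = 2.733.
U(C) = 2.028.
Highest utility is A, so A ≻ B ≻ C.

Bundle A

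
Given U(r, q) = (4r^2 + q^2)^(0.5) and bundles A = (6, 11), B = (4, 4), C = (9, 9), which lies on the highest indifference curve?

Evaluate utility at each bundle:
U(A) = 16.279.
U(B) = 8.944.
U(C) = 20.125.
Highest utility is C, so C ≻ A ≻ B.

Bundle C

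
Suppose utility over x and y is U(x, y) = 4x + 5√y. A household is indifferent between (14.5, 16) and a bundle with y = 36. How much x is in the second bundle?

x = 12

U(14.5, 16) = 78.
Set U(x, 36) = 78 and solve.
With y = 36: √36 = 6, so 4x = 78 − 5·6 = 48 and x = 12.
Check: U(12, 36) = 78.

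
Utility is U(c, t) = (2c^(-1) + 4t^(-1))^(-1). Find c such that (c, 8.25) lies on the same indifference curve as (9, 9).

U depends on (c, t) only through S = 2c^(-1) + 4t^(-1), so equal utility means equal S. At (9, 9): S = 2/3.
With t = 8.25: 4·8.25^(-1) = 16/33, so 2c^(-1) = 2/3 − 16/33 = 2/11, i.e. c^(-1) = 1/11.
Hence c = 1/(1/11) = 11.
Check: U(11, 8.25) = 1.5.

c = 11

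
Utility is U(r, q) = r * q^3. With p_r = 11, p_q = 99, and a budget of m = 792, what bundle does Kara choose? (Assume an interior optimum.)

r* = 18, q* = 6

MU_r = q^3 and MU_q = 3·r·q^2.
MRS = MU_r/MU_q = (1/3)·q/r.
Tangency: set MRS = p_r/p_q = 11/99 = 1/9.
So (1/3)·q/r = 1/9, i.e. q = (1/3)·r.
Substitute into the budget 11·r + 99·q = 792: 44·r = 792, so r* = 18.
Then q* = (1/3)·18 = 6.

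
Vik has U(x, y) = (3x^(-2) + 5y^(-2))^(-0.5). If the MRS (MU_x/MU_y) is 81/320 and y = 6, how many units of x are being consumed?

For CES with ρ = -2, MRS = (3/5)·(y/x)^3.
Setting (3/5)·(6/x)^3 = 81/320 gives (6/x)^3 = 27/64, so 6/x = 0.75 and x = 8.

x = 8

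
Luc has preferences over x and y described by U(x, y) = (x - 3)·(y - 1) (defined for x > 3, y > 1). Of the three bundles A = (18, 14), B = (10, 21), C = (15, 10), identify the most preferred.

Evaluate utility at each bundle:
U(A) = 195.
U(B) = 140.
U(C) = 108.
Highest utility is A, so A ≻ B ≻ C.

Bundle A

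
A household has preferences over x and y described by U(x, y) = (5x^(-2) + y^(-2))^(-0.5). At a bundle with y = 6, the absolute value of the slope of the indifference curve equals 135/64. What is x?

For CES with ρ = -2, MRS = (5/1)·(y/x)^3.
Setting (5/1)·(6/x)^3 = 135/64 gives (6/x)^3 = 27/64, so 6/x = 0.75 and x = 8.

x = 8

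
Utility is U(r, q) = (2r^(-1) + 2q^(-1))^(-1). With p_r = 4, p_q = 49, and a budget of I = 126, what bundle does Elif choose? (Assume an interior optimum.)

For CES with ρ = -1, MRS = (q/r)^2.
Tangency: set MRS = p_r/p_q = 4/49.
So (q/r)^2 = 4/49; taking the square root, q/r = 2/7, i.e. q = (2/7)·r.
Substitute into the budget 4·r + 49·q = 126: 18·r = 126, so r* = 7 and q* = (2/7)·7 = 2.

r* = 7, q* = 2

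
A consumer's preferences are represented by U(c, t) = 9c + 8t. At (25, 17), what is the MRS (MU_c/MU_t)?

MU_c = 9, MU_t = 8, so MRS = 9/8 = 1.125 at every bundle.
At (25, 17): MRS = 1.125.
The indifference curve has slope −1.125 at this bundle.

MRS = 1.125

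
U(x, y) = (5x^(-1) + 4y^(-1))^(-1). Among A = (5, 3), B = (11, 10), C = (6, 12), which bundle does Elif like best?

Evaluate utility at each bundle:
U(A) = 0.429.
U(B) = 1.170.
U(C) = 0.857.
Highest utility is B, so B ≻ C ≻ A.

Bundle B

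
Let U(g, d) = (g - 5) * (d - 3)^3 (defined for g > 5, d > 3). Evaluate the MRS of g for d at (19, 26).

MRS = 23/42

MU_g = (d−3)^3, MU_d = 3·(g−5)·(d−3)^2.
MRS = (1/3)·(d−3)/(g−5).
At (19, 26): MRS = 23/42.
The indifference curve has slope −23/42 at this bundle.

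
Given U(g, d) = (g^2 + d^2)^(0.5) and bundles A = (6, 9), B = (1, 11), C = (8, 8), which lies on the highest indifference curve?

Bundle C

Evaluate utility at each bundle:
U(A) = 10.817.
U(B) = 11.045.
U(C) = 11.314.
Highest utility is C, so C ≻ B ≻ A.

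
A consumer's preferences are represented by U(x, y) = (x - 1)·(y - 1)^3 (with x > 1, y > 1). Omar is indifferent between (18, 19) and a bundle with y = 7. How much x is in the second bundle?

x = 460

U(18, 19) = 99144.
Set U(x, 7) = 99144 and solve.
With y = 7: (7 − 1)^3 = 216, so (x − 1) = 99144/216 = 459.
So x = 1 + 459 = 460.
Check: U(460, 7) = 99144.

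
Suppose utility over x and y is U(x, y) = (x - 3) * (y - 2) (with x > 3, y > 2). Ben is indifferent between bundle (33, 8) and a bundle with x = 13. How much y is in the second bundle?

y = 20

U(33, 8) = 180.
Set U(13, y) = 180 and solve.
With x = 13: (13 − 3) = 10, so (y − 2) = 180/10 = 18.
So y = 2 + 18 = 20.
Check: U(13, 20) = 180.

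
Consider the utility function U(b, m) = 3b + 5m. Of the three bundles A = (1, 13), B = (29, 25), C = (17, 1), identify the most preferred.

Evaluate utility at each bundle:
U(A) = 68.
U(B) = 212.
U(C) = 56.
Highest utility is B, so B ≻ A ≻ C.

Bundle B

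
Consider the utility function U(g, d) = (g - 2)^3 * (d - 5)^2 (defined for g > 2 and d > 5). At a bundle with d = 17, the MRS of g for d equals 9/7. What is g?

MU_g = 3·(g−2)^2·(d−5)^2, MU_d = 2·(g−2)^3·(d−5).
MRS = (3/2)·(d−5)/(g−2).
Substitute d = 17: MRS = 18/(g − 2). Setting this equal to 9/7 gives g − 2 = 18/(9/7) = 14, so g = 16.

g = 16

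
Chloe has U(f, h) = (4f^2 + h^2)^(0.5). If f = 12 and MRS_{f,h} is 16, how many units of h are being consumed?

h = 3

For CES with ρ = 2, MRS = (4/1)·(h/f)^(-1).
Setting (4/1)·(h/12)^(-1) = 16 gives (h/12)^(-1) = 4, so h/12 = 0.25 and h = 3.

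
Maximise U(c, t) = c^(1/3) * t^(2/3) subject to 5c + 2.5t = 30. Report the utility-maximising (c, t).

MU_c = 1/3·c^(-2/3)·t^(2/3) and MU_t = 2/3·c^(1/3)·t^(-1/3).
MRS = MU_c/MU_t = (0.5)·t/c.
Tangency: set MRS = p_c/p_t = 5/2.5 = 2.
So (0.5)·t/c = 2, i.e. t = 4·c.
Substitute into the budget 5·c + 2.5·t = 30: 15·c = 30, so c* = 2.
Then t* = 4·2 = 8.

c* = 2, t* = 8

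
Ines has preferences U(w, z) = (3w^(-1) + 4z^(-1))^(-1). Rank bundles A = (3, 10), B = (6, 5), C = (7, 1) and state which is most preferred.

Evaluate utility at each bundle:
U(A) = 0.714.
U(B) = 0.769.
U(C) = 0.226.
Highest utility is B, so B ≻ A ≻ C.

Bundle B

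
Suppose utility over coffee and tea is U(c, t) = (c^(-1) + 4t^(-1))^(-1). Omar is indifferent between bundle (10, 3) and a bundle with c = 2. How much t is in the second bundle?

U depends on (c, t) only through S = c^(-1) + 4t^(-1), so equal utility means equal S. At (10, 3): S = 43/30.
With c = 2: 2^(-1) = 0.5, so 4t^(-1) = 43/30 − 0.5 = 14/15, i.e. t^(-1) = 7/30.
Hence t = 1/(7/30) = 30/7.
Check: U(2, 30/7) = 0.6977.

t = 30/7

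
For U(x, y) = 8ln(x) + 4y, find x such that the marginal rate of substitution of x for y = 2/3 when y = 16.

MU_x = 8/x, MU_y = 4.
MRS = 8/x ÷ 4.
MRS depends only on x: 2/x = 2/3 ⇒ x = 2/(2/3) = 3.

x = 3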